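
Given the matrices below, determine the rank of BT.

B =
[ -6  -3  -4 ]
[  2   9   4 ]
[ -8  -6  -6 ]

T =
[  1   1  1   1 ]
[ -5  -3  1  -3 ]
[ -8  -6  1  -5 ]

2

First compute BT:
[[ 41,  27, -13,  23],
 [-75, -49,  15, -45],
 [ 70,  46, -20,  40]]
Now row reduce the product.
R2 ← R2 + (75/41)·R1: [0, 16/41, -360/41, -120/41]
R3 ← R3 − (70/41)·R1: [0, -4/41, 90/41, 30/41]
R3 ← R3 + (1/4)·R2: [0, 0, 0, 0]
2 nonzero rows, so rank(BT) = 2.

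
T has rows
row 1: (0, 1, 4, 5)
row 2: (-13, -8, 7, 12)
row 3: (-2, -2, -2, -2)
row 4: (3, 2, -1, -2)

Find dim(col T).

2

Row reduce to echelon form.
Swap R1 ↔ R2
R3 ← R3 − (2/13)·R1: [0, -10/13, -40/13, -50/13]
R4 ← R4 + (3/13)·R1: [0, 2/13, 8/13, 10/13]
R3 ← R3 + (10/13)·R2: [0, 0, 0, 0]
R4 ← R4 − (2/13)·R2: [0, 0, 0, 0]
Echelon form has 2 nonzero rows, so rank(T) = 2.
The column space has dimension equal to the rank: 2.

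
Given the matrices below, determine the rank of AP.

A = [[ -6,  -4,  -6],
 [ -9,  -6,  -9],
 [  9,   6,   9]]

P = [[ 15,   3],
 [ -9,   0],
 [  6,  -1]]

1

First compute AP:
[[-90, -12],
 [-135, -18],
 [135,  18]]
Now row reduce the product.
R2 ← R2 − (3/2)·R1: [0, 0]
R3 ← R3 + (3/2)·R1: [0, 0]
1 nonzero row, so rank(AP) = 1.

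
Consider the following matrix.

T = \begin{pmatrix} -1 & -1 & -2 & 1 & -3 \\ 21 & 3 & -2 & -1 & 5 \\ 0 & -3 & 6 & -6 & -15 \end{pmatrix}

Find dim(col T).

3

Row reduce to echelon form.
R2 ← R2 + (21)·R1: [0, -18, -44, 20, -58]
R3 ← R3 − (1/6)·R2: [0, 0, 40/3, -28/3, -16/3]
Echelon form has 3 nonzero rows, so rank(T) = 3.
The column space has dimension equal to the rank: 3.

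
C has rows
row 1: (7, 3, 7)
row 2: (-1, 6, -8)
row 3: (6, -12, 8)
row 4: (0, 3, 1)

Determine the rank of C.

3

Row reduce to echelon form.
R2 ← R2 + (1/7)·R1: [0, 45/7, -7]
R3 ← R3 − (6/7)·R1: [0, -102/7, 2]
R3 ← R3 + (34/15)·R2: [0, 0, -208/15]
R4 ← R4 − (7/15)·R2: [0, 0, 64/15]
R4 ← R4 + (4/13)·R3: [0, 0, 0]
Echelon form has 3 nonzero rows, so rank(C) = 3.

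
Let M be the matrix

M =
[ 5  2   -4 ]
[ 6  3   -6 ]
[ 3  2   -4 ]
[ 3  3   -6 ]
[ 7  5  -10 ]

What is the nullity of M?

Row reduce to echelon form.
R2 ← R2 − (6/5)·R1: [0, 3/5, -6/5]
R3 ← R3 − (3/5)·R1: [0, 4/5, -8/5]
R4 ← R4 − (3/5)·R1: [0, 9/5, -18/5]
R5 ← R5 − (7/5)·R1: [0, 11/5, -22/5]
R3 ← R3 − (4/3)·R2: [0, 0, 0]
R4 ← R4 − (3)·R2: [0, 0, 0]
R5 ← R5 − (11/3)·R2: [0, 0, 0]
2 nonzero rows, so rank(M) = 2.
M has 3 columns; by rank–nullity, nullity = 3 − 2 = 1.

1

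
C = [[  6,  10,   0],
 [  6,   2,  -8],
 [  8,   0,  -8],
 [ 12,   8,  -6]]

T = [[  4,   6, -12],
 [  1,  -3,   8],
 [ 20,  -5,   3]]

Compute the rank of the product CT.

First compute CT:
[[ 34,   6,   8],
 [-134,  70, -80],
 [-128,  88, -120],
 [-64,  78, -98]]
Now row reduce the product.
R2 ← R2 + (67/17)·R1: [0, 1592/17, -824/17]
R3 ← R3 + (64/17)·R1: [0, 1880/17, -1528/17]
R4 ← R4 + (32/17)·R1: [0, 1518/17, -1410/17]
R3 ← R3 − (235/199)·R2: [0, 0, -6496/199]
R4 ← R4 − (759/796)·R2: [0, 0, -7308/199]
R4 ← R4 − (9/8)·R3: [0, 0, 0]
3 nonzero rows, so rank(CT) = 3.

3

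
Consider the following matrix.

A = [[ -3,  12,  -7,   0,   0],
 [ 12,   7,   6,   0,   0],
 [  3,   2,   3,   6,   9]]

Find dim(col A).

3

Row reduce to echelon form.
R2 ← R2 + (4)·R1: [0, 55, -22, 0, 0]
R3 ← R3 + R1: [0, 14, -4, 6, 9]
R3 ← R3 − (14/55)·R2: [0, 0, 8/5, 6, 9]
Echelon form has 3 nonzero rows, so rank(A) = 3.
The column space has dimension equal to the rank: 3.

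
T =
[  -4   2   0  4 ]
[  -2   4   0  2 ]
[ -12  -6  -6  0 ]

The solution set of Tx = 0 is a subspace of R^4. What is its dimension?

Row reduce to echelon form.
R2 ← R2 − (1/2)·R1: [0, 3, 0, 0]
R3 ← R3 − (3)·R1: [0, -12, -6, -12]
R3 ← R3 + (4)·R2: [0, 0, -6, -12]
3 nonzero rows, so rank(T) = 3.
T has 4 columns; by rank–nullity, nullity = 4 − 3 = 1.

1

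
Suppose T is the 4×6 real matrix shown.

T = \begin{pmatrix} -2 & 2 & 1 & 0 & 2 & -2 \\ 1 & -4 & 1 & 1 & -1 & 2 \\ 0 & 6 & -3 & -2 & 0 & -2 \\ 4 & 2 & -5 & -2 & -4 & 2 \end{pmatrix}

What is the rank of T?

2

Row reduce to echelon form.
R2 ← R2 + (1/2)·R1: [0, -3, 3/2, 1, 0, 1]
R4 ← R4 + (2)·R1: [0, 6, -3, -2, 0, -2]
R3 ← R3 + (2)·R2: [0, 0, 0, 0, 0, 0]
R4 ← R4 + (2)·R2: [0, 0, 0, 0, 0, 0]
Echelon form has 2 nonzero rows, so rank(T) = 2.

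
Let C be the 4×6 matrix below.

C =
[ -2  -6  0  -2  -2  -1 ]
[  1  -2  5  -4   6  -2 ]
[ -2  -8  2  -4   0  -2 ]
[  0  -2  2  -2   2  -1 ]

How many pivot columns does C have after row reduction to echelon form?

Row reduce to echelon form.
R2 ← R2 + (1/2)·R1: [0, -5, 5, -5, 5, -5/2]
R3 ← R3 − R1: [0, -2, 2, -2, 2, -1]
R3 ← R3 − (2/5)·R2: [0, 0, 0, 0, 0, 0]
R4 ← R4 − (2/5)·R2: [0, 0, 0, 0, 0, 0]
Echelon form has 2 nonzero rows, so rank(C) = 2.
Each nonzero row contributes one pivot column: 2 pivot columns.

2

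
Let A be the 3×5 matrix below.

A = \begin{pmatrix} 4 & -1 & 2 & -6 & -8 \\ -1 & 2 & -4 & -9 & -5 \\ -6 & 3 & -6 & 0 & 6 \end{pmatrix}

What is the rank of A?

Row reduce to echelon form.
R2 ← R2 + (1/4)·R1: [0, 7/4, -7/2, -21/2, -7]
R3 ← R3 + (3/2)·R1: [0, 3/2, -3, -9, -6]
R3 ← R3 − (6/7)·R2: [0, 0, 0, 0, 0]
Echelon form has 2 nonzero rows, so rank(A) = 2.

2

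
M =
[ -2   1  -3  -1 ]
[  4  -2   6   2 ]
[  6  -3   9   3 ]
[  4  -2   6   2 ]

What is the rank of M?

1

Row reduce to echelon form.
R2 ← R2 + (2)·R1: [0, 0, 0, 0]
R3 ← R3 + (3)·R1: [0, 0, 0, 0]
R4 ← R4 + (2)·R1: [0, 0, 0, 0]
Echelon form has 1 nonzero row, so rank(M) = 1.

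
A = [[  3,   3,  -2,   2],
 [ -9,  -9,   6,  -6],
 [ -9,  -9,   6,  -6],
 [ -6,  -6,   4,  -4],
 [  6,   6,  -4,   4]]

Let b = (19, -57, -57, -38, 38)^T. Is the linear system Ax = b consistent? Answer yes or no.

Row reduce the augmented matrix [A | b].
R2 ← R2 + (3)·R1: [0, 0, 0, 0, 0]
R3 ← R3 + (3)·R1: [0, 0, 0, 0, 0]
R4 ← R4 + (2)·R1: [0, 0, 0, 0, 0]
R5 ← R5 − (2)·R1: [0, 0, 0, 0, 0]
The echelon form has 1 nonzero rows, and every pivot lies in the first 4 columns, so rank(A) = rank([A|b]) = 1.
The system is consistent.

yes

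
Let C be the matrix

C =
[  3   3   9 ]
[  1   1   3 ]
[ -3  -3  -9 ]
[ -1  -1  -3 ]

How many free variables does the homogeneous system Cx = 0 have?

2

Row reduce to echelon form.
R2 ← R2 − (1/3)·R1: [0, 0, 0]
R3 ← R3 + R1: [0, 0, 0]
R4 ← R4 + (1/3)·R1: [0, 0, 0]
1 nonzero row, so rank(C) = 1.
C has 3 columns; by rank–nullity, nullity = 3 − 1 = 2.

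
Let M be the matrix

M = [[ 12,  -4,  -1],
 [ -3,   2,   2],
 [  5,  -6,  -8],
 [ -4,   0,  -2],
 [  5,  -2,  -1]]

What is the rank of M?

2

Row reduce to echelon form.
R2 ← R2 + (1/4)·R1: [0, 1, 7/4]
R3 ← R3 − (5/12)·R1: [0, -13/3, -91/12]
R4 ← R4 + (1/3)·R1: [0, -4/3, -7/3]
R5 ← R5 − (5/12)·R1: [0, -1/3, -7/12]
R3 ← R3 + (13/3)·R2: [0, 0, 0]
R4 ← R4 + (4/3)·R2: [0, 0, 0]
R5 ← R5 + (1/3)·R2: [0, 0, 0]
Echelon form has 2 nonzero rows, so rank(M) = 2.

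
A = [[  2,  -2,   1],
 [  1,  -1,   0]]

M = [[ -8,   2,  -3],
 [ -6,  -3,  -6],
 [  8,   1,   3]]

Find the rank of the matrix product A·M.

First compute AM:
[[  4,  11,   9],
 [ -2,   5,   3]]
Now row reduce the product.
R2 ← R2 + (1/2)·R1: [0, 21/2, 15/2]
2 nonzero rows, so rank(AM) = 2.

2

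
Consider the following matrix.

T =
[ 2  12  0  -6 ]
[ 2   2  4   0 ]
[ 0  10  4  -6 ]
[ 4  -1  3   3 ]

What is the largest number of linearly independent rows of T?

Row reduce to echelon form.
R2 ← R2 − R1: [0, -10, 4, 6]
R4 ← R4 − (2)·R1: [0, -25, 3, 15]
R3 ← R3 + R2: [0, 0, 8, 0]
R4 ← R4 − (5/2)·R2: [0, 0, -7, 0]
R4 ← R4 + (7/8)·R3: [0, 0, 0, 0]
Echelon form has 3 nonzero rows, so rank(T) = 3.
The rank gives the maximum number of linearly independent rows: 3.

3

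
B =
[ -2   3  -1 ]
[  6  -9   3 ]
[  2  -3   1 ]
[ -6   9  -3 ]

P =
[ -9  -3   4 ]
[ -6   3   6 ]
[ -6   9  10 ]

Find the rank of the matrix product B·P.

First compute BP:
[[  6,   6,   0],
 [-18, -18,   0],
 [ -6,  -6,   0],
 [ 18,  18,   0]]
Now row reduce the product.
R2 ← R2 + (3)·R1: [0, 0, 0]
R3 ← R3 + R1: [0, 0, 0]
R4 ← R4 − (3)·R1: [0, 0, 0]
1 nonzero row, so rank(BP) = 1.

1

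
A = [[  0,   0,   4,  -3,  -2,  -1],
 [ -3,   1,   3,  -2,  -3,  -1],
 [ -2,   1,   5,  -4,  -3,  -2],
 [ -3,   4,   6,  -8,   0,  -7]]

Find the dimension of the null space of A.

Row reduce to echelon form.
Swap R1 ↔ R2
R3 ← R3 − (2/3)·R1: [0, 1/3, 3, -8/3, -1, -4/3]
R4 ← R4 − R1: [0, 3, 3, -6, 3, -6]
Swap R2 ↔ R3
R4 ← R4 − (9)·R2: [0, 0, -24, 18, 12, 6]
R4 ← R4 + (6)·R3: [0, 0, 0, 0, 0, 0]
3 nonzero rows, so rank(A) = 3.
A has 6 columns; by rank–nullity, nullity = 6 − 3 = 3.

3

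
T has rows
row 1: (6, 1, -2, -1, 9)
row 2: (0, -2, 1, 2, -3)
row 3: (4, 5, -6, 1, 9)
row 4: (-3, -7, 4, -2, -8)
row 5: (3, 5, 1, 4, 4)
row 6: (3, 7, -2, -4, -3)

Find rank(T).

5

Row reduce to echelon form.
R3 ← R3 − (2/3)·R1: [0, 13/3, -14/3, 5/3, 3]
R4 ← R4 + (1/2)·R1: [0, -13/2, 3, -5/2, -7/2]
R5 ← R5 − (1/2)·R1: [0, 9/2, 2, 9/2, -1/2]
R6 ← R6 − (1/2)·R1: [0, 13/2, -1, -7/2, -15/2]
R3 ← R3 + (13/6)·R2: [0, 0, -5/2, 6, -7/2]
R4 ← R4 − (13/4)·R2: [0, 0, -1/4, -9, 25/4]
R5 ← R5 + (9/4)·R2: [0, 0, 17/4, 9, -29/4]
R6 ← R6 + (13/4)·R2: [0, 0, 9/4, 3, -69/4]
R4 ← R4 − (1/10)·R3: [0, 0, 0, -48/5, 33/5]
R5 ← R5 + (17/10)·R3: [0, 0, 0, 96/5, -66/5]
R6 ← R6 + (9/10)·R3: [0, 0, 0, 42/5, -102/5]
R5 ← R5 + (2)·R4: [0, 0, 0, 0, 0]
R6 ← R6 + (7/8)·R4: [0, 0, 0, 0, -117/8]
Swap R5 ↔ R6
Echelon form has 5 nonzero rows, so rank(T) = 5.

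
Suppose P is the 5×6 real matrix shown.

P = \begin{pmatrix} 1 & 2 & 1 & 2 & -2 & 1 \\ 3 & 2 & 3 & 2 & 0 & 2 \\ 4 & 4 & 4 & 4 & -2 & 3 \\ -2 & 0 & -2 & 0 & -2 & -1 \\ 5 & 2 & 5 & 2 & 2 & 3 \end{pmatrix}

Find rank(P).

2

Row reduce to echelon form.
R2 ← R2 − (3)·R1: [0, -4, 0, -4, 6, -1]
R3 ← R3 − (4)·R1: [0, -4, 0, -4, 6, -1]
R4 ← R4 + (2)·R1: [0, 4, 0, 4, -6, 1]
R5 ← R5 − (5)·R1: [0, -8, 0, -8, 12, -2]
R3 ← R3 − R2: [0, 0, 0, 0, 0, 0]
R4 ← R4 + R2: [0, 0, 0, 0, 0, 0]
R5 ← R5 − (2)·R2: [0, 0, 0, 0, 0, 0]
Echelon form has 2 nonzero rows, so rank(P) = 2.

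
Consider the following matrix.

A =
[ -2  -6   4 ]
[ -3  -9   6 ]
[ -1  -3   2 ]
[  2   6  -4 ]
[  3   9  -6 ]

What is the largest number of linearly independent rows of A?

1

Row reduce to echelon form.
R2 ← R2 − (3/2)·R1: [0, 0, 0]
R3 ← R3 − (1/2)·R1: [0, 0, 0]
R4 ← R4 + R1: [0, 0, 0]
R5 ← R5 + (3/2)·R1: [0, 0, 0]
Echelon form has 1 nonzero row, so rank(A) = 1.
The rank gives the maximum number of linearly independent rows: 1.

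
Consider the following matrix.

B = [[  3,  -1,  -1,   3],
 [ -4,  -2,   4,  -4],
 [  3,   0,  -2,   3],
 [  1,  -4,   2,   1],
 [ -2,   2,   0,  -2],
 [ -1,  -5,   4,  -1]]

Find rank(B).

Row reduce to echelon form.
R2 ← R2 + (4/3)·R1: [0, -10/3, 8/3, 0]
R3 ← R3 − R1: [0, 1, -1, 0]
R4 ← R4 − (1/3)·R1: [0, -11/3, 7/3, 0]
R5 ← R5 + (2/3)·R1: [0, 4/3, -2/3, 0]
R6 ← R6 + (1/3)·R1: [0, -16/3, 11/3, 0]
R3 ← R3 + (3/10)·R2: [0, 0, -1/5, 0]
R4 ← R4 − (11/10)·R2: [0, 0, -3/5, 0]
R5 ← R5 + (2/5)·R2: [0, 0, 2/5, 0]
R6 ← R6 − (8/5)·R2: [0, 0, -3/5, 0]
R4 ← R4 − (3)·R3: [0, 0, 0, 0]
R5 ← R5 + (2)·R3: [0, 0, 0, 0]
R6 ← R6 − (3)·R3: [0, 0, 0, 0]
Echelon form has 3 nonzero rows, so rank(B) = 3.

3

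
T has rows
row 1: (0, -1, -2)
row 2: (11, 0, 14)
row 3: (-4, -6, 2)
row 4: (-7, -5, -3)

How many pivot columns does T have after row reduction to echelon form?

Row reduce to echelon form.
Swap R1 ↔ R2
R3 ← R3 + (4/11)·R1: [0, -6, 78/11]
R4 ← R4 + (7/11)·R1: [0, -5, 65/11]
R3 ← R3 − (6)·R2: [0, 0, 210/11]
R4 ← R4 − (5)·R2: [0, 0, 175/11]
R4 ← R4 − (5/6)·R3: [0, 0, 0]
Echelon form has 3 nonzero rows, so rank(T) = 3.
Each nonzero row contributes one pivot column: 3 pivot columns.

3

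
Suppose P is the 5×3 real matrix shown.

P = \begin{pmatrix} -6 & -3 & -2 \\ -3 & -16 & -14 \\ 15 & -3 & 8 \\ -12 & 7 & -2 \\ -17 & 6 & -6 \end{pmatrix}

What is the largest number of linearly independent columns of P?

Row reduce to echelon form.
R2 ← R2 − (1/2)·R1: [0, -29/2, -13]
R3 ← R3 + (5/2)·R1: [0, -21/2, 3]
R4 ← R4 − (2)·R1: [0, 13, 2]
R5 ← R5 − (17/6)·R1: [0, 29/2, -1/3]
R3 ← R3 − (21/29)·R2: [0, 0, 360/29]
R4 ← R4 + (26/29)·R2: [0, 0, -280/29]
R5 ← R5 + R2: [0, 0, -40/3]
R4 ← R4 + (7/9)·R3: [0, 0, 0]
R5 ← R5 + (29/27)·R3: [0, 0, 0]
Echelon form has 3 nonzero rows, so rank(P) = 3.
The rank gives the maximum number of linearly independent columns: 3.

3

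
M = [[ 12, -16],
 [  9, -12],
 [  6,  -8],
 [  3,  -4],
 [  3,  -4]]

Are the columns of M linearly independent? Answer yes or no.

no

Row reduce M to echelon form.
R2 ← R2 − (3/4)·R1: [0, 0]
R3 ← R3 − (1/2)·R1: [0, 0]
R4 ← R4 − (1/4)·R1: [0, 0]
R5 ← R5 − (1/4)·R1: [0, 0]
1 pivot among 2 columns.
Only 1 < 2 pivot columns, so the columns are linearly dependent.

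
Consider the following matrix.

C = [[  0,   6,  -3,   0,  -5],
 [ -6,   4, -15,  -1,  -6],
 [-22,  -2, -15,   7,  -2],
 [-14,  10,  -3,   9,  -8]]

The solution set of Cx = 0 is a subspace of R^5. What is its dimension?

1

Row reduce to echelon form.
Swap R1 ↔ R2
R3 ← R3 − (11/3)·R1: [0, -50/3, 40, 32/3, 20]
R4 ← R4 − (7/3)·R1: [0, 2/3, 32, 34/3, 6]
R3 ← R3 + (25/9)·R2: [0, 0, 95/3, 32/3, 55/9]
R4 ← R4 − (1/9)·R2: [0, 0, 97/3, 34/3, 59/9]
R4 ← R4 − (97/95)·R3: [0, 0, 0, 42/95, 6/19]
4 nonzero rows, so rank(C) = 4.
C has 5 columns; by rank–nullity, nullity = 5 − 4 = 1.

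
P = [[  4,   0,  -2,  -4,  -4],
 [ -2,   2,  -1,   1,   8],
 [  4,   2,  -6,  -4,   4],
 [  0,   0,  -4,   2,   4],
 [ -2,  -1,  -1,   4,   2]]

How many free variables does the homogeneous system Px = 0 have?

Row reduce to echelon form.
R2 ← R2 + (1/2)·R1: [0, 2, -2, -1, 6]
R3 ← R3 − R1: [0, 2, -4, 0, 8]
R5 ← R5 + (1/2)·R1: [0, -1, -2, 2, 0]
R3 ← R3 − R2: [0, 0, -2, 1, 2]
R5 ← R5 + (1/2)·R2: [0, 0, -3, 3/2, 3]
R4 ← R4 − (2)·R3: [0, 0, 0, 0, 0]
R5 ← R5 − (3/2)·R3: [0, 0, 0, 0, 0]
3 nonzero rows, so rank(P) = 3.
P has 5 columns; by rank–nullity, nullity = 5 − 3 = 2.

2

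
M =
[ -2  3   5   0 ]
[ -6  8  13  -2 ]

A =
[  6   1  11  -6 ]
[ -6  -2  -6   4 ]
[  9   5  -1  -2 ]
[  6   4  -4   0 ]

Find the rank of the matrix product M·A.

First compute MA:
[[ 15,  17, -45,  14],
 [ 21,  35, -119,  42]]
Now row reduce the product.
R2 ← R2 − (7/5)·R1: [0, 56/5, -56, 112/5]
2 nonzero rows, so rank(MA) = 2.

2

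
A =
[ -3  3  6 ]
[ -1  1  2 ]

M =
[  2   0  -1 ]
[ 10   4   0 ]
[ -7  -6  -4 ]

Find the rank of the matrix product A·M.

1

First compute AM:
[[-18, -24, -21],
 [ -6,  -8,  -7]]
Now row reduce the product.
R2 ← R2 − (1/3)·R1: [0, 0, 0]
1 nonzero row, so rank(AM) = 1.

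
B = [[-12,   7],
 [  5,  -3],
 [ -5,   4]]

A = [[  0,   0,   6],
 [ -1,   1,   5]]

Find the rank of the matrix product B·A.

First compute BA:
[[ -7,   7, -37],
 [  3,  -3,  15],
 [ -4,   4, -10]]
Now row reduce the product.
R2 ← R2 + (3/7)·R1: [0, 0, -6/7]
R3 ← R3 − (4/7)·R1: [0, 0, 78/7]
R3 ← R3 + (13)·R2: [0, 0, 0]
2 nonzero rows, so rank(BA) = 2.

2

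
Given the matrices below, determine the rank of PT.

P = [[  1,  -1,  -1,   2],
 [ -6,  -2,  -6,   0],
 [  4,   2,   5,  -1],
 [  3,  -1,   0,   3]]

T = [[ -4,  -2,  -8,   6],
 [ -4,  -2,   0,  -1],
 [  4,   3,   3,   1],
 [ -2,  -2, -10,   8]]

2

First compute PT:
[[ -8,  -7, -31,  22],
 [  8,  -2,  30, -40],
 [ -2,   5,  -7,  19],
 [-14, -10, -54,  43]]
Now row reduce the product.
R2 ← R2 + R1: [0, -9, -1, -18]
R3 ← R3 − (1/4)·R1: [0, 27/4, 3/4, 27/2]
R4 ← R4 − (7/4)·R1: [0, 9/4, 1/4, 9/2]
R3 ← R3 + (3/4)·R2: [0, 0, 0, 0]
R4 ← R4 + (1/4)·R2: [0, 0, 0, 0]
2 nonzero rows, so rank(PT) = 2.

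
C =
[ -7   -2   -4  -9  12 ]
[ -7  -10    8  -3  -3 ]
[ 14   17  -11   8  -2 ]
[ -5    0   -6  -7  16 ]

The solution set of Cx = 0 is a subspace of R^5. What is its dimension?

2

Row reduce to echelon form.
R2 ← R2 − R1: [0, -8, 12, 6, -15]
R3 ← R3 + (2)·R1: [0, 13, -19, -10, 22]
R4 ← R4 − (5/7)·R1: [0, 10/7, -22/7, -4/7, 52/7]
R3 ← R3 + (13/8)·R2: [0, 0, 1/2, -1/4, -19/8]
R4 ← R4 + (5/28)·R2: [0, 0, -1, 1/2, 19/4]
R4 ← R4 + (2)·R3: [0, 0, 0, 0, 0]
3 nonzero rows, so rank(C) = 3.
C has 5 columns; by rank–nullity, nullity = 5 − 3 = 2.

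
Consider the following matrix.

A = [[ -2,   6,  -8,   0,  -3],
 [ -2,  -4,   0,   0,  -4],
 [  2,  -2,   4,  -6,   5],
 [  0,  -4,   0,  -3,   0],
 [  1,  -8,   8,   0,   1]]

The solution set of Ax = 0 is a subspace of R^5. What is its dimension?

Row reduce to echelon form.
R2 ← R2 − R1: [0, -10, 8, 0, -1]
R3 ← R3 + R1: [0, 4, -4, -6, 2]
R5 ← R5 + (1/2)·R1: [0, -5, 4, 0, -1/2]
R3 ← R3 + (2/5)·R2: [0, 0, -4/5, -6, 8/5]
R4 ← R4 − (2/5)·R2: [0, 0, -16/5, -3, 2/5]
R5 ← R5 − (1/2)·R2: [0, 0, 0, 0, 0]
R4 ← R4 − (4)·R3: [0, 0, 0, 21, -6]
4 nonzero rows, so rank(A) = 4.
A has 5 columns; by rank–nullity, nullity = 5 − 4 = 1.

1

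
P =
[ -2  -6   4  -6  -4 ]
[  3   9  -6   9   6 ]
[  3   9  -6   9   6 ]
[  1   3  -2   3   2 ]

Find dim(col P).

Row reduce to echelon form.
R2 ← R2 + (3/2)·R1: [0, 0, 0, 0, 0]
R3 ← R3 + (3/2)·R1: [0, 0, 0, 0, 0]
R4 ← R4 + (1/2)·R1: [0, 0, 0, 0, 0]
Echelon form has 1 nonzero row, so rank(P) = 1.
The column space has dimension equal to the rank: 1.

1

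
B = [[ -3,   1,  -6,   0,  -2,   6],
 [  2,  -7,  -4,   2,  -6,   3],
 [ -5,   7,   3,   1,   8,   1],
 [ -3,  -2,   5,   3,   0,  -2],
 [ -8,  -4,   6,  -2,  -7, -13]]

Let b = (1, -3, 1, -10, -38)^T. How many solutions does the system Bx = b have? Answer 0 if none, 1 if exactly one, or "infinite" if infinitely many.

Row reduce the augmented matrix [B | b].
R2 ← R2 + (2/3)·R1: [0, -19/3, -8, 2, -22/3, 7, -7/3]
R3 ← R3 − (5/3)·R1: [0, 16/3, 13, 1, 34/3, -9, -2/3]
R4 ← R4 − R1: [0, -3, 11, 3, 2, -8, -11]
R5 ← R5 − (8/3)·R1: [0, -20/3, 22, -2, -5/3, -29, -122/3]
R3 ← R3 + (16/19)·R2: [0, 0, 119/19, 51/19, 98/19, -59/19, -50/19]
R4 ← R4 − (9/19)·R2: [0, 0, 281/19, 39/19, 104/19, -215/19, -188/19]
R5 ← R5 − (20/19)·R2: [0, 0, 578/19, -78/19, 115/19, -691/19, -726/19]
R4 ← R4 − (281/119)·R3: [0, 0, 0, -30/7, -114/17, -474/119, -438/119]
R5 ← R5 − (34/7)·R3: [0, 0, 0, -120/7, -19, -149/7, -178/7]
R5 ← R5 − (4)·R4: [0, 0, 0, 0, 133/17, -91/17, -182/17]
The echelon form has 5 nonzero rows, and every pivot lies in the first 6 columns, so rank(B) = rank([B|b]) = 5.
The system is consistent.
rank = 5 < 6 unknowns, so there are infinitely many solutions.

infinite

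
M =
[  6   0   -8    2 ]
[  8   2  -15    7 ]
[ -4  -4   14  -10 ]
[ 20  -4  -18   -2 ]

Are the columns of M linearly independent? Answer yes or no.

no

Row reduce M to echelon form.
R2 ← R2 − (4/3)·R1: [0, 2, -13/3, 13/3]
R3 ← R3 + (2/3)·R1: [0, -4, 26/3, -26/3]
R4 ← R4 − (10/3)·R1: [0, -4, 26/3, -26/3]
R3 ← R3 + (2)·R2: [0, 0, 0, 0]
R4 ← R4 + (2)·R2: [0, 0, 0, 0]
2 pivots among 4 columns.
Only 2 < 4 pivot columns, so the columns are linearly dependent.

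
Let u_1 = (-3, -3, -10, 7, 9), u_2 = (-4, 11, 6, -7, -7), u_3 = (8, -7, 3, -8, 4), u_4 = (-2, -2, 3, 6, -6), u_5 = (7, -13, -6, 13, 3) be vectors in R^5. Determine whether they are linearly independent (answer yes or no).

Form the matrix with these vectors as rows and row reduce.
R2 ← R2 − (4/3)·R1: [0, 15, 58/3, -49/3, -19]
R3 ← R3 + (8/3)·R1: [0, -15, -71/3, 32/3, 28]
R4 ← R4 − (2/3)·R1: [0, 0, 29/3, 4/3, -12]
R5 ← R5 + (7/3)·R1: [0, -20, -88/3, 88/3, 24]
R3 ← R3 + R2: [0, 0, -13/3, -17/3, 9]
R5 ← R5 + (4/3)·R2: [0, 0, -32/9, 68/9, -4/3]
R4 ← R4 + (29/13)·R3: [0, 0, 0, -147/13, 105/13]
R5 ← R5 − (32/39)·R3: [0, 0, 0, 476/39, -340/39]
R5 ← R5 + (68/63)·R4: [0, 0, 0, 0, 0]
4 nonzero rows, so the 5 vectors span a space of dimension 4.
Since 4 < 5, the vectors are linearly dependent.

no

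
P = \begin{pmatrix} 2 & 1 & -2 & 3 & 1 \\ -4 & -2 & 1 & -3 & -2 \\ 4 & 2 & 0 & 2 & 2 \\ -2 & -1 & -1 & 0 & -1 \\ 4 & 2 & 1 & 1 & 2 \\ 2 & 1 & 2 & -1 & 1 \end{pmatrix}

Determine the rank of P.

2

Row reduce to echelon form.
R2 ← R2 + (2)·R1: [0, 0, -3, 3, 0]
R3 ← R3 − (2)·R1: [0, 0, 4, -4, 0]
R4 ← R4 + R1: [0, 0, -3, 3, 0]
R5 ← R5 − (2)·R1: [0, 0, 5, -5, 0]
R6 ← R6 − R1: [0, 0, 4, -4, 0]
R3 ← R3 + (4/3)·R2: [0, 0, 0, 0, 0]
R4 ← R4 − R2: [0, 0, 0, 0, 0]
R5 ← R5 + (5/3)·R2: [0, 0, 0, 0, 0]
R6 ← R6 + (4/3)·R2: [0, 0, 0, 0, 0]
Echelon form has 2 nonzero rows, so rank(P) = 2.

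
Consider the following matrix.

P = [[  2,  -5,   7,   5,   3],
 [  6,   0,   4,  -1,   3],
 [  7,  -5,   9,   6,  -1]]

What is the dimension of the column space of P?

3

Row reduce to echelon form.
R2 ← R2 − (3)·R1: [0, 15, -17, -16, -6]
R3 ← R3 − (7/2)·R1: [0, 25/2, -31/2, -23/2, -23/2]
R3 ← R3 − (5/6)·R2: [0, 0, -4/3, 11/6, -13/2]
Echelon form has 3 nonzero rows, so rank(P) = 3.
The column space has dimension equal to the rank: 3.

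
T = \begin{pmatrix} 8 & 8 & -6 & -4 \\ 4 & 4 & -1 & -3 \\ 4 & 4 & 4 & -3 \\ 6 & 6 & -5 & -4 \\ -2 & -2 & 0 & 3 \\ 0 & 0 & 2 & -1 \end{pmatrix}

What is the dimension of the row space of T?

Row reduce to echelon form.
R2 ← R2 − (1/2)·R1: [0, 0, 2, -1]
R3 ← R3 − (1/2)·R1: [0, 0, 7, -1]
R4 ← R4 − (3/4)·R1: [0, 0, -1/2, -1]
R5 ← R5 + (1/4)·R1: [0, 0, -3/2, 2]
R3 ← R3 − (7/2)·R2: [0, 0, 0, 5/2]
R4 ← R4 + (1/4)·R2: [0, 0, 0, -5/4]
R5 ← R5 + (3/4)·R2: [0, 0, 0, 5/4]
R6 ← R6 − R2: [0, 0, 0, 0]
R4 ← R4 + (1/2)·R3: [0, 0, 0, 0]
R5 ← R5 − (1/2)·R3: [0, 0, 0, 0]
Echelon form has 3 nonzero rows, so rank(T) = 3.
The row space has dimension equal to the rank: 3.

3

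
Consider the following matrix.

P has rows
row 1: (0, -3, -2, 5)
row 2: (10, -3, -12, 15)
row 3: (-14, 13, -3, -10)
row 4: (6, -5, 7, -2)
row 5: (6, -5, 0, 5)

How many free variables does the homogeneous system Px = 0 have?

1

Row reduce to echelon form.
Swap R1 ↔ R2
R3 ← R3 + (7/5)·R1: [0, 44/5, -99/5, 11]
R4 ← R4 − (3/5)·R1: [0, -16/5, 71/5, -11]
R5 ← R5 − (3/5)·R1: [0, -16/5, 36/5, -4]
R3 ← R3 + (44/15)·R2: [0, 0, -77/3, 77/3]
R4 ← R4 − (16/15)·R2: [0, 0, 49/3, -49/3]
R5 ← R5 − (16/15)·R2: [0, 0, 28/3, -28/3]
R4 ← R4 + (7/11)·R3: [0, 0, 0, 0]
R5 ← R5 + (4/11)·R3: [0, 0, 0, 0]
3 nonzero rows, so rank(P) = 3.
P has 4 columns; by rank–nullity, nullity = 4 − 3 = 1.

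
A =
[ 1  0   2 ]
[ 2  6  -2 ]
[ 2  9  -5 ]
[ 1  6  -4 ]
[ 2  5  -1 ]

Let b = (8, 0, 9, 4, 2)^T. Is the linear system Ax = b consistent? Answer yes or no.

Row reduce the augmented matrix [A | b].
R2 ← R2 − (2)·R1: [0, 6, -6, -16]
R3 ← R3 − (2)·R1: [0, 9, -9, -7]
R4 ← R4 − R1: [0, 6, -6, -4]
R5 ← R5 − (2)·R1: [0, 5, -5, -14]
R3 ← R3 − (3/2)·R2: [0, 0, 0, 17]
R4 ← R4 − R2: [0, 0, 0, 12]
R5 ← R5 − (5/6)·R2: [0, 0, 0, -2/3]
R4 ← R4 − (12/17)·R3: [0, 0, 0, 0]
R5 ← R5 + (2/51)·R3: [0, 0, 0, 0]
The echelon form has 3 nonzero rows; the last pivot sits in the augmented column, so rank(A) = 2 but rank([A|b]) = 3.
Since the ranks differ, the system is inconsistent.

no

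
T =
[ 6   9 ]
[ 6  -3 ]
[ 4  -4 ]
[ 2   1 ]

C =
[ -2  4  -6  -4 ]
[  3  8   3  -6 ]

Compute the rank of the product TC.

First compute TC:
[[ 15,  96,  -9, -78],
 [-21,   0, -45,  -6],
 [-20, -16, -36,   8],
 [ -1,  16,  -9, -14]]
Now row reduce the product.
R2 ← R2 + (7/5)·R1: [0, 672/5, -288/5, -576/5]
R3 ← R3 + (4/3)·R1: [0, 112, -48, -96]
R4 ← R4 + (1/15)·R1: [0, 112/5, -48/5, -96/5]
R3 ← R3 − (5/6)·R2: [0, 0, 0, 0]
R4 ← R4 − (1/6)·R2: [0, 0, 0, 0]
2 nonzero rows, so rank(TC) = 2.

2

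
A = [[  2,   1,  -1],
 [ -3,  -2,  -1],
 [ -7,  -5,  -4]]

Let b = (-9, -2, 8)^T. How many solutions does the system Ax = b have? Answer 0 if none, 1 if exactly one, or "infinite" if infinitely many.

Row reduce the augmented matrix [A | b].
R2 ← R2 + (3/2)·R1: [0, -1/2, -5/2, -31/2]
R3 ← R3 + (7/2)·R1: [0, -3/2, -15/2, -47/2]
R3 ← R3 − (3)·R2: [0, 0, 0, 23]
The echelon form has 3 nonzero rows; the last pivot sits in the augmented column, so rank(A) = 2 but rank([A|b]) = 3.
Since the ranks differ, the system is inconsistent.
It has no solutions.

0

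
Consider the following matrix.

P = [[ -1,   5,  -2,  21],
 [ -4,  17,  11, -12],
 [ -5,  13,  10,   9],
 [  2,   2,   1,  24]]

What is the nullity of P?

0

Row reduce to echelon form.
R2 ← R2 − (4)·R1: [0, -3, 19, -96]
R3 ← R3 − (5)·R1: [0, -12, 20, -96]
R4 ← R4 + (2)·R1: [0, 12, -3, 66]
R3 ← R3 − (4)·R2: [0, 0, -56, 288]
R4 ← R4 + (4)·R2: [0, 0, 73, -318]
R4 ← R4 + (73/56)·R3: [0, 0, 0, 402/7]
4 nonzero rows, so rank(P) = 4.
P has 4 columns; by rank–nullity, nullity = 4 − 4 = 0.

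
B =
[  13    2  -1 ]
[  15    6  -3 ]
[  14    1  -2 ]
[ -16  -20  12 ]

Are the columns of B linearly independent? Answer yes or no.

Row reduce B to echelon form.
R2 ← R2 − (15/13)·R1: [0, 48/13, -24/13]
R3 ← R3 − (14/13)·R1: [0, -15/13, -12/13]
R4 ← R4 + (16/13)·R1: [0, -228/13, 140/13]
R3 ← R3 + (5/16)·R2: [0, 0, -3/2]
R4 ← R4 + (19/4)·R2: [0, 0, 2]
R4 ← R4 + (4/3)·R3: [0, 0, 0]
3 pivots among 3 columns.
Every column is a pivot column, so the columns are linearly independent.

yes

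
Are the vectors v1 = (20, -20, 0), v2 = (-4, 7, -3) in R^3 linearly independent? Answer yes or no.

yes

Form the matrix with these vectors as rows and row reduce.
R2 ← R2 + (1/5)·R1: [0, 3, -3]
2 nonzero rows, so the 2 vectors span a space of dimension 2.
Since 2 = 2, the vectors are linearly independent.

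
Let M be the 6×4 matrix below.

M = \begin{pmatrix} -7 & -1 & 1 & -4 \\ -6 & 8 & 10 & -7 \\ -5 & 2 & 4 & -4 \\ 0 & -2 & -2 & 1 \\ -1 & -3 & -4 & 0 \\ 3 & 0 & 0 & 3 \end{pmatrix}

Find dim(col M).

Row reduce to echelon form.
R2 ← R2 − (6/7)·R1: [0, 62/7, 64/7, -25/7]
R3 ← R3 − (5/7)·R1: [0, 19/7, 23/7, -8/7]
R5 ← R5 − (1/7)·R1: [0, -20/7, -29/7, 4/7]
R6 ← R6 + (3/7)·R1: [0, -3/7, 3/7, 9/7]
R3 ← R3 − (19/62)·R2: [0, 0, 15/31, -3/62]
R4 ← R4 + (7/31)·R2: [0, 0, 2/31, 6/31]
R5 ← R5 + (10/31)·R2: [0, 0, -37/31, -18/31]
R6 ← R6 + (3/62)·R2: [0, 0, 27/31, 69/62]
R4 ← R4 − (2/15)·R3: [0, 0, 0, 1/5]
R5 ← R5 + (37/15)·R3: [0, 0, 0, -7/10]
R6 ← R6 − (9/5)·R3: [0, 0, 0, 6/5]
R5 ← R5 + (7/2)·R4: [0, 0, 0, 0]
R6 ← R6 − (6)·R4: [0, 0, 0, 0]
Echelon form has 4 nonzero rows, so rank(M) = 4.
The column space has dimension equal to the rank: 4.

4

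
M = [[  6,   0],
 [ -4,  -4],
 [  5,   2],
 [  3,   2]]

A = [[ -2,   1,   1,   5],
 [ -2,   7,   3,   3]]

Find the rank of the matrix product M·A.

First compute MA:
[[-12,   6,   6,  30],
 [ 16, -32, -16, -32],
 [-14,  19,  11,  31],
 [-10,  17,   9,  21]]
Now row reduce the product.
R2 ← R2 + (4/3)·R1: [0, -24, -8, 8]
R3 ← R3 − (7/6)·R1: [0, 12, 4, -4]
R4 ← R4 − (5/6)·R1: [0, 12, 4, -4]
R3 ← R3 + (1/2)·R2: [0, 0, 0, 0]
R4 ← R4 + (1/2)·R2: [0, 0, 0, 0]
2 nonzero rows, so rank(MA) = 2.

2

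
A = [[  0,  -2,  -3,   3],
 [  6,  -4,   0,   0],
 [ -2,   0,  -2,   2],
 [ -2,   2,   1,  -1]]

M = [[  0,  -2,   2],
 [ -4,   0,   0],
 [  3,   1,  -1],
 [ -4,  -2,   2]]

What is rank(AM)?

First compute AM:
[[-13,  -9,   9],
 [ 16, -12,  12],
 [-14,  -2,   2],
 [ -1,   7,  -7]]
Now row reduce the product.
R2 ← R2 + (16/13)·R1: [0, -300/13, 300/13]
R3 ← R3 − (14/13)·R1: [0, 100/13, -100/13]
R4 ← R4 − (1/13)·R1: [0, 100/13, -100/13]
R3 ← R3 + (1/3)·R2: [0, 0, 0]
R4 ← R4 + (1/3)·R2: [0, 0, 0]
2 nonzero rows, so rank(AM) = 2.

2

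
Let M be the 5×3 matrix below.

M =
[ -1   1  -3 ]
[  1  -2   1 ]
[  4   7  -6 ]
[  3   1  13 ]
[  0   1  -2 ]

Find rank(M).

Row reduce to echelon form.
R2 ← R2 + R1: [0, -1, -2]
R3 ← R3 + (4)·R1: [0, 11, -18]
R4 ← R4 + (3)·R1: [0, 4, 4]
R3 ← R3 + (11)·R2: [0, 0, -40]
R4 ← R4 + (4)·R2: [0, 0, -4]
R5 ← R5 + R2: [0, 0, -4]
R4 ← R4 − (1/10)·R3: [0, 0, 0]
R5 ← R5 − (1/10)·R3: [0, 0, 0]
Echelon form has 3 nonzero rows, so rank(M) = 3.

3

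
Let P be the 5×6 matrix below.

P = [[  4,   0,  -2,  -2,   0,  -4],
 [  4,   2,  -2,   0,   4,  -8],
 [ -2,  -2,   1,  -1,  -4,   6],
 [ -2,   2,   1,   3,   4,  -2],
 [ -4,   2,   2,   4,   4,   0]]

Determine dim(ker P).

4

Row reduce to echelon form.
R2 ← R2 − R1: [0, 2, 0, 2, 4, -4]
R3 ← R3 + (1/2)·R1: [0, -2, 0, -2, -4, 4]
R4 ← R4 + (1/2)·R1: [0, 2, 0, 2, 4, -4]
R5 ← R5 + R1: [0, 2, 0, 2, 4, -4]
R3 ← R3 + R2: [0, 0, 0, 0, 0, 0]
R4 ← R4 − R2: [0, 0, 0, 0, 0, 0]
R5 ← R5 − R2: [0, 0, 0, 0, 0, 0]
2 nonzero rows, so rank(P) = 2.
P has 6 columns; by rank–nullity, nullity = 6 − 2 = 4.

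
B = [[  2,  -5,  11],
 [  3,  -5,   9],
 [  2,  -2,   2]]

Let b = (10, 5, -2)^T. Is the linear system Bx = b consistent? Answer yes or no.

yes

Row reduce the augmented matrix [B | b].
R2 ← R2 − (3/2)·R1: [0, 5/2, -15/2, -10]
R3 ← R3 − R1: [0, 3, -9, -12]
R3 ← R3 − (6/5)·R2: [0, 0, 0, 0]
The echelon form has 2 nonzero rows, and every pivot lies in the first 3 columns, so rank(B) = rank([B|b]) = 2.
The system is consistent.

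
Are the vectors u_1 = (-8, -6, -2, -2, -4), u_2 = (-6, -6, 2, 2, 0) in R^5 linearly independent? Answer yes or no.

yes

Form the matrix with these vectors as rows and row reduce.
R2 ← R2 − (3/4)·R1: [0, -3/2, 7/2, 7/2, 3]
2 nonzero rows, so the 2 vectors span a space of dimension 2.
Since 2 = 2, the vectors are linearly independent.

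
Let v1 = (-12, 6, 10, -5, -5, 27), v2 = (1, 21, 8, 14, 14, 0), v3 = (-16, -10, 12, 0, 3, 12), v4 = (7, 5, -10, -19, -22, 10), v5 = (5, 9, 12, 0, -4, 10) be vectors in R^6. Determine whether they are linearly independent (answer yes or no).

Form the matrix with these vectors as rows and row reduce.
R2 ← R2 + (1/12)·R1: [0, 43/2, 53/6, 163/12, 163/12, 9/4]
R3 ← R3 − (4/3)·R1: [0, -18, -4/3, 20/3, 29/3, -24]
R4 ← R4 + (7/12)·R1: [0, 17/2, -25/6, -263/12, -299/12, 103/4]
R5 ← R5 + (5/12)·R1: [0, 23/2, 97/6, -25/12, -73/12, 85/4]
R3 ← R3 + (36/43)·R2: [0, 0, 782/129, 2327/129, 2714/129, -951/43]
R4 ← R4 − (17/43)·R2: [0, 0, -988/129, -3520/129, -3907/129, 1069/43]
R5 ← R5 − (23/43)·R2: [0, 0, 492/43, -402/43, -574/43, 862/43]
R4 ← R4 + (494/391)·R3: [0, 0, 0, -1758/391, -63/17, -1205/391]
R5 ← R5 − (738/391)·R3: [0, 0, 0, -16968/391, -902/17, 24160/391]
R5 ← R5 − (2828/293)·R4: [0, 0, 0, 0, -5066/293, 26820/293]
5 nonzero rows, so the 5 vectors span a space of dimension 5.
Since 5 = 5, the vectors are linearly independent.

yes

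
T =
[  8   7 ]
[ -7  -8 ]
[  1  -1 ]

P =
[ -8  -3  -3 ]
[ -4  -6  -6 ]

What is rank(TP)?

2

First compute TP:
[[-92, -66, -66],
 [ 88,  69,  69],
 [ -4,   3,   3]]
Now row reduce the product.
R2 ← R2 + (22/23)·R1: [0, 135/23, 135/23]
R3 ← R3 − (1/23)·R1: [0, 135/23, 135/23]
R3 ← R3 − R2: [0, 0, 0]
2 nonzero rows, so rank(TP) = 2.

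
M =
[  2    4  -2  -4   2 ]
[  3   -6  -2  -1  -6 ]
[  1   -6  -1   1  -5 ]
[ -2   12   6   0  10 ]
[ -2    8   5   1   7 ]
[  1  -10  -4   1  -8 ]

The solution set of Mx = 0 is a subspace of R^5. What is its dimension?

2

Row reduce to echelon form.
R2 ← R2 − (3/2)·R1: [0, -12, 1, 5, -9]
R3 ← R3 − (1/2)·R1: [0, -8, 0, 3, -6]
R4 ← R4 + R1: [0, 16, 4, -4, 12]
R5 ← R5 + R1: [0, 12, 3, -3, 9]
R6 ← R6 − (1/2)·R1: [0, -12, -3, 3, -9]
R3 ← R3 − (2/3)·R2: [0, 0, -2/3, -1/3, 0]
R4 ← R4 + (4/3)·R2: [0, 0, 16/3, 8/3, 0]
R5 ← R5 + R2: [0, 0, 4, 2, 0]
R6 ← R6 − R2: [0, 0, -4, -2, 0]
R4 ← R4 + (8)·R3: [0, 0, 0, 0, 0]
R5 ← R5 + (6)·R3: [0, 0, 0, 0, 0]
R6 ← R6 − (6)·R3: [0, 0, 0, 0, 0]
3 nonzero rows, so rank(M) = 3.
M has 5 columns; by rank–nullity, nullity = 5 − 3 = 2.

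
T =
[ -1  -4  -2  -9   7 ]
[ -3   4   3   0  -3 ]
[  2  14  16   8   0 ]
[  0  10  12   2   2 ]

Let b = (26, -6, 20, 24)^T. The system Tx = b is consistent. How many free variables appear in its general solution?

Row reduce the augmented matrix [T | b].
R2 ← R2 − (3)·R1: [0, 16, 9, 27, -24, -84]
R3 ← R3 + (2)·R1: [0, 6, 12, -10, 14, 72]
R3 ← R3 − (3/8)·R2: [0, 0, 69/8, -161/8, 23, 207/2]
R4 ← R4 − (5/8)·R2: [0, 0, 51/8, -119/8, 17, 153/2]
R4 ← R4 − (17/23)·R3: [0, 0, 0, 0, 0, 0]
The echelon form has 3 nonzero rows, and every pivot lies in the first 5 columns, so rank(T) = rank([T|b]) = 3.
The system is consistent.
Free variables = (unknowns) − (rank) = 5 − 3 = 2.

2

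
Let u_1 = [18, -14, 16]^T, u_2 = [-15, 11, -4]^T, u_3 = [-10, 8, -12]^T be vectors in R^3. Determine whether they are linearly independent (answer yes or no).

Form the matrix with these vectors as rows and row reduce.
R2 ← R2 + (5/6)·R1: [0, -2/3, 28/3]
R3 ← R3 + (5/9)·R1: [0, 2/9, -28/9]
R3 ← R3 + (1/3)·R2: [0, 0, 0]
2 nonzero rows, so the 3 vectors span a space of dimension 2.
Since 2 < 3, the vectors are linearly dependent.

no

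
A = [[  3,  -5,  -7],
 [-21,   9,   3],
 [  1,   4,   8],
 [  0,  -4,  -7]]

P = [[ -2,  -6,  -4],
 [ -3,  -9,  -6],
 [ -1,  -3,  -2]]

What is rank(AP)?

1

First compute AP:
[[ 16,  48,  32],
 [ 12,  36,  24],
 [-22, -66, -44],
 [ 19,  57,  38]]
Now row reduce the product.
R2 ← R2 − (3/4)·R1: [0, 0, 0]
R3 ← R3 + (11/8)·R1: [0, 0, 0]
R4 ← R4 − (19/16)·R1: [0, 0, 0]
1 nonzero row, so rank(AP) = 1.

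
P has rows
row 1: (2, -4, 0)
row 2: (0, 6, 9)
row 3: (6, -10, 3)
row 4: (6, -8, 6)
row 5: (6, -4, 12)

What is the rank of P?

Row reduce to echelon form.
R3 ← R3 − (3)·R1: [0, 2, 3]
R4 ← R4 − (3)·R1: [0, 4, 6]
R5 ← R5 − (3)·R1: [0, 8, 12]
R3 ← R3 − (1/3)·R2: [0, 0, 0]
R4 ← R4 − (2/3)·R2: [0, 0, 0]
R5 ← R5 − (4/3)·R2: [0, 0, 0]
Echelon form has 2 nonzero rows, so rank(P) = 2.

2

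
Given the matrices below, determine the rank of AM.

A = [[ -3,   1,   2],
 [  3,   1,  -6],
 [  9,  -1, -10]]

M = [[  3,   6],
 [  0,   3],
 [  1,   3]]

2

First compute AM:
[[ -7,  -9],
 [  3,   3],
 [ 17,  21]]
Now row reduce the product.
R2 ← R2 + (3/7)·R1: [0, -6/7]
R3 ← R3 + (17/7)·R1: [0, -6/7]
R3 ← R3 − R2: [0, 0]
2 nonzero rows, so rank(AM) = 2.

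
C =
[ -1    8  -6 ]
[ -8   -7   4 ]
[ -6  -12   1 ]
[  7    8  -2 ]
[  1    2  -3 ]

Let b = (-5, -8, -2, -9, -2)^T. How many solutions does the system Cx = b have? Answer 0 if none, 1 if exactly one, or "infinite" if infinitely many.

0

Row reduce the augmented matrix [C | b].
R2 ← R2 − (8)·R1: [0, -71, 52, 32]
R3 ← R3 − (6)·R1: [0, -60, 37, 28]
R4 ← R4 + (7)·R1: [0, 64, -44, -44]
R5 ← R5 + R1: [0, 10, -9, -7]
R3 ← R3 − (60/71)·R2: [0, 0, -493/71, 68/71]
R4 ← R4 + (64/71)·R2: [0, 0, 204/71, -1076/71]
R5 ← R5 + (10/71)·R2: [0, 0, -119/71, -177/71]
R4 ← R4 + (12/29)·R3: [0, 0, 0, -428/29]
R5 ← R5 − (7/29)·R3: [0, 0, 0, -79/29]
R5 ← R5 − (79/428)·R4: [0, 0, 0, 0]
The echelon form has 4 nonzero rows; the last pivot sits in the augmented column, so rank(C) = 3 but rank([C|b]) = 4.
Since the ranks differ, the system is inconsistent.
It has no solutions.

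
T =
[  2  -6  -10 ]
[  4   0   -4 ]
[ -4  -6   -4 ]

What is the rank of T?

Row reduce to echelon form.
R2 ← R2 − (2)·R1: [0, 12, 16]
R3 ← R3 + (2)·R1: [0, -18, -24]
R3 ← R3 + (3/2)·R2: [0, 0, 0]
Echelon form has 2 nonzero rows, so rank(T) = 2.

2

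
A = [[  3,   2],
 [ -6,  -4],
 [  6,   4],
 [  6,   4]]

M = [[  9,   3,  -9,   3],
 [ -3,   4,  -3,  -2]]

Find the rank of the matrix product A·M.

First compute AM:
[[ 21,  17, -33,   5],
 [-42, -34,  66, -10],
 [ 42,  34, -66,  10],
 [ 42,  34, -66,  10]]
Now row reduce the product.
R2 ← R2 + (2)·R1: [0, 0, 0, 0]
R3 ← R3 − (2)·R1: [0, 0, 0, 0]
R4 ← R4 − (2)·R1: [0, 0, 0, 0]
1 nonzero row, so rank(AM) = 1.

1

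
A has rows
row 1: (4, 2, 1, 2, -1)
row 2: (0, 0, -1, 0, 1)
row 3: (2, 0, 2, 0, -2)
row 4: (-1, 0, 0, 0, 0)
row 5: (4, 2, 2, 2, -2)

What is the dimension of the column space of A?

Row reduce to echelon form.
R3 ← R3 − (1/2)·R1: [0, -1, 3/2, -1, -3/2]
R4 ← R4 + (1/4)·R1: [0, 1/2, 1/4, 1/2, -1/4]
R5 ← R5 − R1: [0, 0, 1, 0, -1]
Swap R2 ↔ R3
R4 ← R4 + (1/2)·R2: [0, 0, 1, 0, -1]
R4 ← R4 + R3: [0, 0, 0, 0, 0]
R5 ← R5 + R3: [0, 0, 0, 0, 0]
Echelon form has 3 nonzero rows, so rank(A) = 3.
The column space has dimension equal to the rank: 3.

3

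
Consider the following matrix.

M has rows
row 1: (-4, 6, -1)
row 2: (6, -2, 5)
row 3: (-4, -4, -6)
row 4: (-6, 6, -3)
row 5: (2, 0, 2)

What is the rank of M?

2

Row reduce to echelon form.
R2 ← R2 + (3/2)·R1: [0, 7, 7/2]
R3 ← R3 − R1: [0, -10, -5]
R4 ← R4 − (3/2)·R1: [0, -3, -3/2]
R5 ← R5 + (1/2)·R1: [0, 3, 3/2]
R3 ← R3 + (10/7)·R2: [0, 0, 0]
R4 ← R4 + (3/7)·R2: [0, 0, 0]
R5 ← R5 − (3/7)·R2: [0, 0, 0]
Echelon form has 2 nonzero rows, so rank(M) = 2.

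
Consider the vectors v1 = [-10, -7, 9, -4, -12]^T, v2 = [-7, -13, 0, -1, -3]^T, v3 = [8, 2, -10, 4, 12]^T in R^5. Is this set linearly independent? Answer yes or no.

Form the matrix with these vectors as rows and row reduce.
R2 ← R2 − (7/10)·R1: [0, -81/10, -63/10, 9/5, 27/5]
R3 ← R3 + (4/5)·R1: [0, -18/5, -14/5, 4/5, 12/5]
R3 ← R3 − (4/9)·R2: [0, 0, 0, 0, 0]
2 nonzero rows, so the 3 vectors span a space of dimension 2.
Since 2 < 3, the vectors are linearly dependent.

no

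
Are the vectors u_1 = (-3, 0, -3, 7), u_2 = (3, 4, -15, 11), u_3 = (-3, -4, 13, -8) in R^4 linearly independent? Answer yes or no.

yes

Form the matrix with these vectors as rows and row reduce.
R2 ← R2 + R1: [0, 4, -18, 18]
R3 ← R3 − R1: [0, -4, 16, -15]
R3 ← R3 + R2: [0, 0, -2, 3]
3 nonzero rows, so the 3 vectors span a space of dimension 3.
Since 3 = 3, the vectors are linearly independent.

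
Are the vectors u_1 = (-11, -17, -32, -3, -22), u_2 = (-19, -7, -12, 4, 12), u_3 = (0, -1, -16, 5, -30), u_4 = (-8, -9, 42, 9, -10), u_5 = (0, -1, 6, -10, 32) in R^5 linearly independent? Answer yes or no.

yes

Form the matrix with these vectors as rows and row reduce.
R2 ← R2 − (19/11)·R1: [0, 246/11, 476/11, 101/11, 50]
R4 ← R4 − (8/11)·R1: [0, 37/11, 718/11, 123/11, 6]
R3 ← R3 + (11/246)·R2: [0, 0, -1730/123, 1331/246, -3415/123]
R4 ← R4 − (37/246)·R2: [0, 0, 7228/123, 2411/246, -187/123]
R5 ← R5 + (11/246)·R2: [0, 0, 976/123, -2359/246, 4211/123]
R4 ← R4 + (3614/865)·R3: [0, 0, 0, 56063/1730, -20331/173]
R5 ← R5 + (488/865)·R3: [0, 0, 0, -11309/1730, 3213/173]
R5 ← R5 + (11309/56063)·R4: [0, 0, 0, 0, -287820/56063]
5 nonzero rows, so the 5 vectors span a space of dimension 5.
Since 5 = 5, the vectors are linearly independent.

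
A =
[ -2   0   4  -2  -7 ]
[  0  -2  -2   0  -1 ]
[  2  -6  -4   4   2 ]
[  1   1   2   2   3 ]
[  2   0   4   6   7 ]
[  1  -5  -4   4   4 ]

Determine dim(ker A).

1

Row reduce to echelon form.
R3 ← R3 + R1: [0, -6, 0, 2, -5]
R4 ← R4 + (1/2)·R1: [0, 1, 4, 1, -1/2]
R5 ← R5 + R1: [0, 0, 8, 4, 0]
R6 ← R6 + (1/2)·R1: [0, -5, -2, 3, 1/2]
R3 ← R3 − (3)·R2: [0, 0, 6, 2, -2]
R4 ← R4 + (1/2)·R2: [0, 0, 3, 1, -1]
R6 ← R6 − (5/2)·R2: [0, 0, 3, 3, 3]
R4 ← R4 − (1/2)·R3: [0, 0, 0, 0, 0]
R5 ← R5 − (4/3)·R3: [0, 0, 0, 4/3, 8/3]
R6 ← R6 − (1/2)·R3: [0, 0, 0, 2, 4]
Swap R4 ↔ R5
R6 ← R6 − (3/2)·R4: [0, 0, 0, 0, 0]
4 nonzero rows, so rank(A) = 4.
A has 5 columns; by rank–nullity, nullity = 5 − 4 = 1.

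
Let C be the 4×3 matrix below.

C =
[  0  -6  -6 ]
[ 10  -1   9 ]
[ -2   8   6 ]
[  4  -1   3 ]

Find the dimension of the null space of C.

Row reduce to echelon form.
Swap R1 ↔ R2
R3 ← R3 + (1/5)·R1: [0, 39/5, 39/5]
R4 ← R4 − (2/5)·R1: [0, -3/5, -3/5]
R3 ← R3 + (13/10)·R2: [0, 0, 0]
R4 ← R4 − (1/10)·R2: [0, 0, 0]
2 nonzero rows, so rank(C) = 2.
C has 3 columns; by rank–nullity, nullity = 3 − 2 = 1.

1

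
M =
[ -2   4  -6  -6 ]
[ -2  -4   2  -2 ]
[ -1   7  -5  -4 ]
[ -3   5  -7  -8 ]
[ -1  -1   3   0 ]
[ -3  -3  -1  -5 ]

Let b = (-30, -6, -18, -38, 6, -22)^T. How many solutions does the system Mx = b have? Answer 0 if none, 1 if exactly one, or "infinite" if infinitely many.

infinite

Row reduce the augmented matrix [M | b].
R2 ← R2 − R1: [0, -8, 8, 4, 24]
R3 ← R3 − (1/2)·R1: [0, 5, -2, -1, -3]
R4 ← R4 − (3/2)·R1: [0, -1, 2, 1, 7]
R5 ← R5 − (1/2)·R1: [0, -3, 6, 3, 21]
R6 ← R6 − (3/2)·R1: [0, -9, 8, 4, 23]
R3 ← R3 + (5/8)·R2: [0, 0, 3, 3/2, 12]
R4 ← R4 − (1/8)·R2: [0, 0, 1, 1/2, 4]
R5 ← R5 − (3/8)·R2: [0, 0, 3, 3/2, 12]
R6 ← R6 − (9/8)·R2: [0, 0, -1, -1/2, -4]
R4 ← R4 − (1/3)·R3: [0, 0, 0, 0, 0]
R5 ← R5 − R3: [0, 0, 0, 0, 0]
R6 ← R6 + (1/3)·R3: [0, 0, 0, 0, 0]
The echelon form has 3 nonzero rows, and every pivot lies in the first 4 columns, so rank(M) = rank([M|b]) = 3.
The system is consistent.
rank = 3 < 4 unknowns, so there are infinitely many solutions.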